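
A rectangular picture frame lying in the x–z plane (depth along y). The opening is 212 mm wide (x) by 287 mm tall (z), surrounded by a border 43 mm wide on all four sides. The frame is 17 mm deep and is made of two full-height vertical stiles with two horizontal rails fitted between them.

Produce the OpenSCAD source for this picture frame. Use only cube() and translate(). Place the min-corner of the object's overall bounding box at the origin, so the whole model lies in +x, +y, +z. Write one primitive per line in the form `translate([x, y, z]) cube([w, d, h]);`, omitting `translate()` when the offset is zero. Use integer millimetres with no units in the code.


cube([43, 17, 373]);
translate([255, 0, 0]) cube([43, 17, 373]);
translate([43, 0, 0]) cube([212, 17, 43]);
translate([43, 0, 330]) cube([212, 17, 43]);


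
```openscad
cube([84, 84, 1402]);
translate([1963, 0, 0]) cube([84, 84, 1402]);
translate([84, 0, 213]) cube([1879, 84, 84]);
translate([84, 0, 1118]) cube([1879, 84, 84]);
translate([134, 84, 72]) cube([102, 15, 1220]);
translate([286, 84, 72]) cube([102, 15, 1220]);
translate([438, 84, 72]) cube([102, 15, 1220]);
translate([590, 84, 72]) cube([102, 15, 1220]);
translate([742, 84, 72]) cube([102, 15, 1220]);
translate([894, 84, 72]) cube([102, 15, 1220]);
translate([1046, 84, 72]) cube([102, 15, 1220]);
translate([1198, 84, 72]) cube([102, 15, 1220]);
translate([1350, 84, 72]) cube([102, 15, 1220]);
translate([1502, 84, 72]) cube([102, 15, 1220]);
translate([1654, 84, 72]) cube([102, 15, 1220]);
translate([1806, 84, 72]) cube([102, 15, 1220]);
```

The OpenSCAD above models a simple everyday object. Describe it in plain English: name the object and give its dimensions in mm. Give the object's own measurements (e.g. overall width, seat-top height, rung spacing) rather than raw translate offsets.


A fence section. Two 84×84 mm posts, 1402 mm tall, stand on the floor with a clear span of 1879 mm between their inner faces. Two horizontal rails of 84×84 mm section span the gap between the posts with their undersides at z = 213 mm and z = 1118 mm, flush with the posts' −y face. 12 pickets, each 102 mm wide, 15 mm thick and 1220 mm tall, are fixed to the +y face of the rails with their bottoms at z = 72 mm, spaced across the span with a 50 mm gap after the −x post and between neighbouring pickets, with 55 mm left before the +x post.


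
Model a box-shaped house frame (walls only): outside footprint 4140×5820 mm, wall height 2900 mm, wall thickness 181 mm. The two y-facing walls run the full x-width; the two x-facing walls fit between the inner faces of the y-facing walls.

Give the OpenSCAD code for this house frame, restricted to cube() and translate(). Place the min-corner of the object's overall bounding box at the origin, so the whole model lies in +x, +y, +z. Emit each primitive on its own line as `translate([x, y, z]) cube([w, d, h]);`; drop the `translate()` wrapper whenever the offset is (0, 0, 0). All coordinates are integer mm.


cube([4140, 181, 2900]);
translate([0, 5639, 0]) cube([4140, 181, 2900]);
translate([0, 181, 0]) cube([181, 5458, 2900]);
translate([3959, 181, 0]) cube([181, 5458, 2900]);


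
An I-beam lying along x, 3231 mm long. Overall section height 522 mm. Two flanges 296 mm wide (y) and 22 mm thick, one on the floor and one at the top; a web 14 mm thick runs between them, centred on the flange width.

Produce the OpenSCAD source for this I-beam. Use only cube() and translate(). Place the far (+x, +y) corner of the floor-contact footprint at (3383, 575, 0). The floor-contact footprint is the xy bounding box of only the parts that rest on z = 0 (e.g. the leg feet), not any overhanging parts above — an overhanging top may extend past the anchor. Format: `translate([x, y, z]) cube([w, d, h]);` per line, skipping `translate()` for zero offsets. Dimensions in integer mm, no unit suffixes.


translate([152, 279, 0]) cube([3231, 296, 22]);
translate([152, 420, 22]) cube([3231, 14, 478]);
translate([152, 279, 500]) cube([3231, 296, 22]);


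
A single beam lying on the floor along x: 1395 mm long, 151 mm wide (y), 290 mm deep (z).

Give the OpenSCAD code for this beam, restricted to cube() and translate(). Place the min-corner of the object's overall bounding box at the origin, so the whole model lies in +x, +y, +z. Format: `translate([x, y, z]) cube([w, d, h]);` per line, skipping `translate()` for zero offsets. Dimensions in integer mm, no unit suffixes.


cube([1395, 151, 290]);


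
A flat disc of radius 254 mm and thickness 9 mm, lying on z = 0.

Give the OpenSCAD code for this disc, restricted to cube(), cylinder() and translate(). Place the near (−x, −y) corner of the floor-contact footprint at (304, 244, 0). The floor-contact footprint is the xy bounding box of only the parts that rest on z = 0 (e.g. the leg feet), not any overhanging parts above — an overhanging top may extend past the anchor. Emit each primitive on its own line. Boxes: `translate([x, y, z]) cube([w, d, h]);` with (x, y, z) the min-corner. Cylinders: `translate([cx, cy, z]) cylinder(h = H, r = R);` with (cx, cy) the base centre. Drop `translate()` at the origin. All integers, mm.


translate([558, 498, 0]) cylinder(h = 9, r = 254);


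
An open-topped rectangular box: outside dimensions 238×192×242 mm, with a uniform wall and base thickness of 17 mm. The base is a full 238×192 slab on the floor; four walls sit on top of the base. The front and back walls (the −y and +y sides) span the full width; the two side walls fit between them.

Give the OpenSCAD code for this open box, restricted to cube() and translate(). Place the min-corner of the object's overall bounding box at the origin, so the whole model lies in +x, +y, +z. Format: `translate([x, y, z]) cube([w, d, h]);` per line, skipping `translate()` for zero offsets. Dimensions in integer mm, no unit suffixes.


cube([238, 192, 17]);
translate([0, 0, 17]) cube([238, 17, 225]);
translate([0, 175, 17]) cube([238, 17, 225]);
translate([0, 17, 17]) cube([17, 158, 225]);
translate([221, 17, 17]) cube([17, 158, 225]);


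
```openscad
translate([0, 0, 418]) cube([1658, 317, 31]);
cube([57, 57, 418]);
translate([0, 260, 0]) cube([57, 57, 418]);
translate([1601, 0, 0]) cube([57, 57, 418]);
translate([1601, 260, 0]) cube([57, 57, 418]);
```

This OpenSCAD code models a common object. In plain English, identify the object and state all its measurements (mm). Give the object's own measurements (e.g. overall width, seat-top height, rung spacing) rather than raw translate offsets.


A bench: a 1658×317 mm seat slab, 31 mm thick, top at z = 449 mm, on four 57×57 mm square legs flush with the seat corners and standing on z = 0.


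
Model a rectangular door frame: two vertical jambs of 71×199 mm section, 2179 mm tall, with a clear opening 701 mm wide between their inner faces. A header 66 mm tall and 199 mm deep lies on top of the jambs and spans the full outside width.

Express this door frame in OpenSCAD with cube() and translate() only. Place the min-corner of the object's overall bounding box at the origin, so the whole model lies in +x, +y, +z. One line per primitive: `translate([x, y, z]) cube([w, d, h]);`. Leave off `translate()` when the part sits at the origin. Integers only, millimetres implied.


cube([71, 199, 2179]);
translate([772, 0, 0]) cube([71, 199, 2179]);
translate([0, 0, 2179]) cube([843, 199, 66]);


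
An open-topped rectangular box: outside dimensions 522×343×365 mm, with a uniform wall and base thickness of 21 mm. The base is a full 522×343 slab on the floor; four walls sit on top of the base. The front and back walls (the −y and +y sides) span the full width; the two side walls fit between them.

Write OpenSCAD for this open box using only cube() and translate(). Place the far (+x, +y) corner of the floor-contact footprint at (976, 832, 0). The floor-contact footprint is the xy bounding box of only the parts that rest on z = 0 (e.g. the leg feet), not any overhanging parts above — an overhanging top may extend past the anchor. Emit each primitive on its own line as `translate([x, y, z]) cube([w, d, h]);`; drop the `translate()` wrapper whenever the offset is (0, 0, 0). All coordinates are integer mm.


translate([454, 489, 0]) cube([522, 343, 21]);
translate([454, 489, 21]) cube([522, 21, 344]);
translate([454, 811, 21]) cube([522, 21, 344]);
translate([454, 510, 21]) cube([21, 301, 344]);
translate([955, 510, 21]) cube([21, 301, 344]);


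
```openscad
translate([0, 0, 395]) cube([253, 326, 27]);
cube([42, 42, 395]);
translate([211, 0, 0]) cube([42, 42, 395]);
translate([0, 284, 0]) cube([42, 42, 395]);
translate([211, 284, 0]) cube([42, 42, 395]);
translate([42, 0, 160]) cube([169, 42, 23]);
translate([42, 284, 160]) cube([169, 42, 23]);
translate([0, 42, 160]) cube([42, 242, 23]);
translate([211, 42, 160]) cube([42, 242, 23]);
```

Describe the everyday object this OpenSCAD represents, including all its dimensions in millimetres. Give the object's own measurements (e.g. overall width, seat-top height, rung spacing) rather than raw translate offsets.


A four-legged stool. The seat is a 253×326×27 mm slab whose top surface is at z = 422 mm; four square legs, each 42×42 mm in cross-section, run from the floor (z = 0) to the underside of the seat, each flush with a corner of the seat. Four stretchers, 42 mm wide and 23 mm tall, connect adjacent legs with their undersides at z = 160 mm, each running between the inner faces of the legs it joins and aligned with the legs' outer faces on the other axis.


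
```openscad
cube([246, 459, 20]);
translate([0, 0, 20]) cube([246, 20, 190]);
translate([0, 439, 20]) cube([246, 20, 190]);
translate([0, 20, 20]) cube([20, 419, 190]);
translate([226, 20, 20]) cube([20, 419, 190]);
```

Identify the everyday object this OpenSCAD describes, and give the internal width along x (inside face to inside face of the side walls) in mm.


An open box. The internal width is 206 mm.

A 246×459 base slab with four walls standing on it — an open box. The base is 246 mm wide and the walls are 20 mm thick, so the internal width is 246 − 2 × 20 = 206 mm.


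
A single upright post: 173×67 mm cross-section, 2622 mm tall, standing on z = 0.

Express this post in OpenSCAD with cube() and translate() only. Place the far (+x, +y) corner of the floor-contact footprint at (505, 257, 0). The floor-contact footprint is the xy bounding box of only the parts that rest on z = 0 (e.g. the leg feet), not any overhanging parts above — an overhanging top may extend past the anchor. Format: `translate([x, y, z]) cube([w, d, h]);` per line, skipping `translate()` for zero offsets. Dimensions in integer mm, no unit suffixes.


translate([332, 190, 0]) cube([173, 67, 2622]);


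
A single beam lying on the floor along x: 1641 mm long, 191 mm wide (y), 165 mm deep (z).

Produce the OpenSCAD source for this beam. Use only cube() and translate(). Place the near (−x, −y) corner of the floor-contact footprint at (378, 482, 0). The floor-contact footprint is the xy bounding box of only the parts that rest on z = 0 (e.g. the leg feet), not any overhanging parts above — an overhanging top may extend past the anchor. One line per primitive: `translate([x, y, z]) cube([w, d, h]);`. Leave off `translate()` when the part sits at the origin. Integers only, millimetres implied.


translate([378, 482, 0]) cube([1641, 191, 165]);


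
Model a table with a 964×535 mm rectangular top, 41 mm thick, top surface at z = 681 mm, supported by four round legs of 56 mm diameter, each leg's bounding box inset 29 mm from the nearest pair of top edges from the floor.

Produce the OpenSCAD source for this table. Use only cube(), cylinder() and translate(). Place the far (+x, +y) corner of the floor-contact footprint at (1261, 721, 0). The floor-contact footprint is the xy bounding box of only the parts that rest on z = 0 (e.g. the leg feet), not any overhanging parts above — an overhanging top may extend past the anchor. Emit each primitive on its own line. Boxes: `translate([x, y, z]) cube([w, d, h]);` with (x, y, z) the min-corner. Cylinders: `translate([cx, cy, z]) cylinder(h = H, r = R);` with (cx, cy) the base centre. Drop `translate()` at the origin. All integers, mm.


// leg_h = 681 - 41 = 640
translate([326, 215, 640]) cube([964, 535, 41]);
translate([383, 272, 0]) cylinder(h = 640, r = 28);
translate([1233, 272, 0]) cylinder(h = 640, r = 28);
translate([383, 693, 0]) cylinder(h = 640, r = 28);
translate([1233, 693, 0]) cylinder(h = 640, r = 28);


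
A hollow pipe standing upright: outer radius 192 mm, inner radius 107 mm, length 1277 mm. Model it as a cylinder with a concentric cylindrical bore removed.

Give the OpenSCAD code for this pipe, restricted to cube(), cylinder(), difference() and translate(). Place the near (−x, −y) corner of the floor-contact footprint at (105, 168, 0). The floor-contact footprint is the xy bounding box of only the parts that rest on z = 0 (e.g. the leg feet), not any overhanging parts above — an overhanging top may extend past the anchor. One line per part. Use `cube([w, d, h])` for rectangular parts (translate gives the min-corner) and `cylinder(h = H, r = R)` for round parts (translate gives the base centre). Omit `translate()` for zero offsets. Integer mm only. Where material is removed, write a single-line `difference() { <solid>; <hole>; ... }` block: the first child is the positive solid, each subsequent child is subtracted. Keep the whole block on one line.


difference() { translate([297, 360, 0]) cylinder(h = 1277, r = 192); translate([297, 360, 0]) cylinder(h = 1277, r = 107); }


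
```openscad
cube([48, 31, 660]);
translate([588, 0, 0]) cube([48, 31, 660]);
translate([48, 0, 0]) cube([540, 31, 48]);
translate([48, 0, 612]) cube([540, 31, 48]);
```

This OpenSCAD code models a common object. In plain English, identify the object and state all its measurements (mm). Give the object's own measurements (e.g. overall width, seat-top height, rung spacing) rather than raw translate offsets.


A rectangular picture frame lying in the x–z plane (depth along y). The opening is 540 mm wide (x) by 564 mm tall (z), surrounded by a border 48 mm wide on all four sides. The frame is 31 mm deep and is made of two full-height vertical stiles with two horizontal rails fitted between them.


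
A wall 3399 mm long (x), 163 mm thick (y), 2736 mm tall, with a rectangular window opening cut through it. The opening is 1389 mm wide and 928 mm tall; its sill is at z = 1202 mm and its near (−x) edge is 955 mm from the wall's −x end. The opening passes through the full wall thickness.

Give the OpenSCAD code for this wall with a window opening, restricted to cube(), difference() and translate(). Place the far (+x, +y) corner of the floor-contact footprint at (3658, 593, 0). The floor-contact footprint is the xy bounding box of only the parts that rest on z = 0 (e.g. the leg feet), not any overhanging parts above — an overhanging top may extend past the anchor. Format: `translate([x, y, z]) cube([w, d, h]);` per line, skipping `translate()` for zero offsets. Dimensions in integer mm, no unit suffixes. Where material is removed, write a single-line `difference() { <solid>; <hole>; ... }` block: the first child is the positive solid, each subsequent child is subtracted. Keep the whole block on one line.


difference() { translate([259, 430, 0]) cube([3399, 163, 2736]); translate([1214, 430, 1202]) cube([1389, 163, 928]); }


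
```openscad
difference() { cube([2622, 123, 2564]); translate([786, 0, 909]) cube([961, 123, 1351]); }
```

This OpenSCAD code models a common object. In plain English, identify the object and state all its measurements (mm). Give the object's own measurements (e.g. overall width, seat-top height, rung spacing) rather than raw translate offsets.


A wall 2622 mm long (x), 123 mm thick (y), 2564 mm tall, with a rectangular window opening cut through it. The opening is 961 mm wide and 1351 mm tall; its sill is at z = 909 mm and its near (−x) edge is 786 mm from the wall's −x end. The opening passes through the full wall thickness.


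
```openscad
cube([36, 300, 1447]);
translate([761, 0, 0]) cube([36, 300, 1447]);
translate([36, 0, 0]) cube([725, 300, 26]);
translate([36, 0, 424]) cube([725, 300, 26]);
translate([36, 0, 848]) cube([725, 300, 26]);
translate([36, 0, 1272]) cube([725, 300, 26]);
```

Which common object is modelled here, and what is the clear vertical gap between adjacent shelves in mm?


A bookshelf. The clear shelf gap is 398 mm.

Two tall side panels with 4 horizontal boards between them — a bookshelf. The first two shelf undersides are at z = 0 and z = 424; with shelf thickness 26, the clear gap is 424 − 0 − 26 = 398 mm.


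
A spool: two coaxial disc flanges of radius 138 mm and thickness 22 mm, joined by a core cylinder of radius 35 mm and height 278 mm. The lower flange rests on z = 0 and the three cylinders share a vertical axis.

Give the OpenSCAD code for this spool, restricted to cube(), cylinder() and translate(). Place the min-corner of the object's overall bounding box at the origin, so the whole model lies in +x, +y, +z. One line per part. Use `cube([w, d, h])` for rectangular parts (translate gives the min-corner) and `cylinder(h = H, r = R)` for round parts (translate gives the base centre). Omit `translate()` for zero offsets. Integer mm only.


translate([138, 138, 0]) cylinder(h = 22, r = 138);
translate([138, 138, 22]) cylinder(h = 278, r = 35);
translate([138, 138, 300]) cylinder(h = 22, r = 138);


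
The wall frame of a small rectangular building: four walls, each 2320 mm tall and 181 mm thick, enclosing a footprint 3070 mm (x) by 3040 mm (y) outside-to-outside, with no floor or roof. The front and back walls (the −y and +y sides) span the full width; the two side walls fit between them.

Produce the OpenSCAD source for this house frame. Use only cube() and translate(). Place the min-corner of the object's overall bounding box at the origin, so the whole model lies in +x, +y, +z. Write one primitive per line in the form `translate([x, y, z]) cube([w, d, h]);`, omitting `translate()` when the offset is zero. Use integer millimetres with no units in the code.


cube([3070, 181, 2320]);
translate([0, 2859, 0]) cube([3070, 181, 2320]);
translate([0, 181, 0]) cube([181, 2678, 2320]);
translate([2889, 181, 0]) cube([181, 2678, 2320]);


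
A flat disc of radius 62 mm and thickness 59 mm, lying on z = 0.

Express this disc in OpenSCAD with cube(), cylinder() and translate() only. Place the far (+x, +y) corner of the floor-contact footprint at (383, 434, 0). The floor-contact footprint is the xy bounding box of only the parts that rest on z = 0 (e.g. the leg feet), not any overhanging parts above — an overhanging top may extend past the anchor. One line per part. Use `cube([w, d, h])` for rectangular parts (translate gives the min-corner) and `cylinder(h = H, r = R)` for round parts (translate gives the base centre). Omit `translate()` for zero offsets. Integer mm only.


translate([321, 372, 0]) cylinder(h = 59, r = 62);


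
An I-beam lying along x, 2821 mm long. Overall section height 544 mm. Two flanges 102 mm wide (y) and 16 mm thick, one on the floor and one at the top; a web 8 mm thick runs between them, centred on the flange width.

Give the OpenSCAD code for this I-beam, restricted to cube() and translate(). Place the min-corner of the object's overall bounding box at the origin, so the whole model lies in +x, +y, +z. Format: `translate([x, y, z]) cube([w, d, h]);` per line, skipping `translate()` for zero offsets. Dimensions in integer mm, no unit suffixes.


cube([2821, 102, 16]);
translate([0, 47, 16]) cube([2821, 8, 512]);
translate([0, 0, 528]) cube([2821, 102, 16]);


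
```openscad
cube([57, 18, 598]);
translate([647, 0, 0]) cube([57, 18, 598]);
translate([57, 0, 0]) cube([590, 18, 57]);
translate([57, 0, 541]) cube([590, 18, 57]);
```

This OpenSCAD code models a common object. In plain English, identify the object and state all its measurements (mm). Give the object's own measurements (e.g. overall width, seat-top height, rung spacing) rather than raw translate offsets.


A rectangular picture frame lying in the x–z plane (depth along y). The opening is 590 mm wide (x) by 484 mm tall (z), surrounded by a border 57 mm wide on all four sides. The frame is 18 mm deep and is made of two full-height vertical stiles with two horizontal rails fitted between them.


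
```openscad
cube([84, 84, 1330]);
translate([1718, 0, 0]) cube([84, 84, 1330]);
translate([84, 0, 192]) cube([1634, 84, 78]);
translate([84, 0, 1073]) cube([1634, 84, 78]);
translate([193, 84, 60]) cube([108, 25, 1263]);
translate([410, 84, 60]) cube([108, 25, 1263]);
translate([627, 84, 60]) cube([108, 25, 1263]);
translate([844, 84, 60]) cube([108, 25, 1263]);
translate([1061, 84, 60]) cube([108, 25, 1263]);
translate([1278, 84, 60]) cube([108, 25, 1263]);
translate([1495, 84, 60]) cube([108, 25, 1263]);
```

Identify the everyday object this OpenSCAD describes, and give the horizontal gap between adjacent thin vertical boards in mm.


A fence section. The picket gap is 109 mm.

Two posts, two rails, 7 pickets — a fence section. Span 1634 mm holds 7 pickets of 108 mm with 8 equal gaps: ⌊(1634 − 7·108) / 8⌋ = 109 mm.


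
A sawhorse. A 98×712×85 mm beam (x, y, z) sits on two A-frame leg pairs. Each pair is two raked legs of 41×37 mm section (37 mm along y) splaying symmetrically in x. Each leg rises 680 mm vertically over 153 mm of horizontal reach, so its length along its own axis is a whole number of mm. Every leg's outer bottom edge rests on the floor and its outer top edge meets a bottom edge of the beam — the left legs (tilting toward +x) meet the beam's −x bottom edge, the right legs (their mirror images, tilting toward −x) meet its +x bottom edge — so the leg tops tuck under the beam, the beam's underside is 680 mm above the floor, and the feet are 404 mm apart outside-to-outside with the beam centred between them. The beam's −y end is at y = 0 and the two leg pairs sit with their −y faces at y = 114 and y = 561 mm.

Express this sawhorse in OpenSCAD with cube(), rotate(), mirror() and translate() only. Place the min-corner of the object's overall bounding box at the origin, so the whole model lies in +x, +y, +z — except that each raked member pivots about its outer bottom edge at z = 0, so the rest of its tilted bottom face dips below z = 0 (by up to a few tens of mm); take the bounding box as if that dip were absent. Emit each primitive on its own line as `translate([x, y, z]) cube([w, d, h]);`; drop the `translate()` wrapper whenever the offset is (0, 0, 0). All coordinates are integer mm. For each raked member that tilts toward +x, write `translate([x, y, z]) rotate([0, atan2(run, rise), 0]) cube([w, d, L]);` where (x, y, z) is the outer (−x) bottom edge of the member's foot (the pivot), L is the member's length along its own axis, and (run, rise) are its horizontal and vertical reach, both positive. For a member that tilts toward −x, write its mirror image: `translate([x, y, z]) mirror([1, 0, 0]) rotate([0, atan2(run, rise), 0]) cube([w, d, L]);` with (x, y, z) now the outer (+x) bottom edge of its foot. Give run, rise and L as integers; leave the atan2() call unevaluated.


translate([153, 0, 680]) cube([98, 712, 85]);
translate([0, 114, 0]) rotate([0, atan2(153, 680), 0]) cube([41, 37, 697]);
translate([404, 114, 0]) mirror([1, 0, 0]) rotate([0, atan2(153, 680), 0]) cube([41, 37, 697]);
translate([0, 561, 0]) rotate([0, atan2(153, 680), 0]) cube([41, 37, 697]);
translate([404, 561, 0]) mirror([1, 0, 0]) rotate([0, atan2(153, 680), 0]) cube([41, 37, 697]);


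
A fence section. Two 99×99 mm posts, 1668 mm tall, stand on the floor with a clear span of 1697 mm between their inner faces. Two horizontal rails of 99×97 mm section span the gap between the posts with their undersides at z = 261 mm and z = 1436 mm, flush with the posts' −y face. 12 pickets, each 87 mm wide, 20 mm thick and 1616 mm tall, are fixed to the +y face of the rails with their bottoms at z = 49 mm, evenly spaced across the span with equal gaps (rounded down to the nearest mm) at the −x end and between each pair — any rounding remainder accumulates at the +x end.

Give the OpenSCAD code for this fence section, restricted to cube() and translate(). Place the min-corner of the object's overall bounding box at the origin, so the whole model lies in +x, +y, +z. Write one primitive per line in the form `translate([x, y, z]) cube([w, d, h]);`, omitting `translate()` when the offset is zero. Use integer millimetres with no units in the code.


cube([99, 99, 1668]);
translate([1796, 0, 0]) cube([99, 99, 1668]);
translate([99, 0, 261]) cube([1697, 99, 97]);
translate([99, 0, 1436]) cube([1697, 99, 97]);
translate([149, 99, 49]) cube([87, 20, 1616]);
translate([286, 99, 49]) cube([87, 20, 1616]);
translate([423, 99, 49]) cube([87, 20, 1616]);
translate([560, 99, 49]) cube([87, 20, 1616]);
translate([697, 99, 49]) cube([87, 20, 1616]);
translate([834, 99, 49]) cube([87, 20, 1616]);
translate([971, 99, 49]) cube([87, 20, 1616]);
translate([1108, 99, 49]) cube([87, 20, 1616]);
translate([1245, 99, 49]) cube([87, 20, 1616]);
translate([1382, 99, 49]) cube([87, 20, 1616]);
translate([1519, 99, 49]) cube([87, 20, 1616]);
translate([1656, 99, 49]) cube([87, 20, 1616]);


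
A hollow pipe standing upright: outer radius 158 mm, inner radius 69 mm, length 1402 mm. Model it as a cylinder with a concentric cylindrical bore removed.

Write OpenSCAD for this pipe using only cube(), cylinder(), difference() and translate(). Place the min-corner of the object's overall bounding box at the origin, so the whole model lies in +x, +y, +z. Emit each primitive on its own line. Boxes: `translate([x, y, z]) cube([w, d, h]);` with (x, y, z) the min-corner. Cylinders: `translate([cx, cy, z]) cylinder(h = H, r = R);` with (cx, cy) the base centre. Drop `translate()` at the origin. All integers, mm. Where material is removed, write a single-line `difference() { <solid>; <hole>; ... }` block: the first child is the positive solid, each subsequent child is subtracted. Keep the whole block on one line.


difference() { translate([158, 158, 0]) cylinder(h = 1402, r = 158); translate([158, 158, 0]) cylinder(h = 1402, r = 69); }


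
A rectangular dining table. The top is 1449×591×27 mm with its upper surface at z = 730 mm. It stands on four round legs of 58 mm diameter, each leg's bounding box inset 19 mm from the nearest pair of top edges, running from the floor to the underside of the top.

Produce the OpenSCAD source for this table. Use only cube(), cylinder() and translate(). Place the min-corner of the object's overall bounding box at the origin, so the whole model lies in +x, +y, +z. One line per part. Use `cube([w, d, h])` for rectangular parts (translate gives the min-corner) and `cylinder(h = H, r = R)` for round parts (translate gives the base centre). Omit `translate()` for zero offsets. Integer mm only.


// leg_h = 730 - 27 = 703
translate([0, 0, 703]) cube([1449, 591, 27]);
translate([48, 48, 0]) cylinder(h = 703, r = 29);
translate([1401, 48, 0]) cylinder(h = 703, r = 29);
translate([48, 543, 0]) cylinder(h = 703, r = 29);
translate([1401, 543, 0]) cylinder(h = 703, r = 29);


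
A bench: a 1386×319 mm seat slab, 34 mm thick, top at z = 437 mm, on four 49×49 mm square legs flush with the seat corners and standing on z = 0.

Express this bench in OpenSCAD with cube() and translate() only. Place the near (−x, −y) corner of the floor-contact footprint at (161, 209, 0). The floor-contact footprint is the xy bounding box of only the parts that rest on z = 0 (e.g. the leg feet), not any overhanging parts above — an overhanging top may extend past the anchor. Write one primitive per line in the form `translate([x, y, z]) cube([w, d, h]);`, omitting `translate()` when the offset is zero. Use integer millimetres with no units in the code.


translate([161, 209, 403]) cube([1386, 319, 34]);
translate([161, 209, 0]) cube([49, 49, 403]);
translate([161, 479, 0]) cube([49, 49, 403]);
translate([1498, 209, 0]) cube([49, 49, 403]);
translate([1498, 479, 0]) cube([49, 49, 403]);


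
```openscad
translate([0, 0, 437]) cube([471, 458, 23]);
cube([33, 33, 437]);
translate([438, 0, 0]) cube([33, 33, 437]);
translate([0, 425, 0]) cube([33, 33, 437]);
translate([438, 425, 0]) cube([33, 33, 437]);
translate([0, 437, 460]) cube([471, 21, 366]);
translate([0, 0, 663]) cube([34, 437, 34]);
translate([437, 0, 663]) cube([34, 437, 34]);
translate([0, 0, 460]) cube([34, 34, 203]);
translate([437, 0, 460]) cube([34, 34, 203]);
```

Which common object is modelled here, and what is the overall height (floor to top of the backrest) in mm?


A chair. The overall height is 826 mm.

A slab on four corner posts with a tall panel at the back — a chair. The seat slab sits at z = 437 with thickness 23, and the 366 mm backrest starts at the seat top, so the overall height is 437 + 23 + 366 = 826 mm.


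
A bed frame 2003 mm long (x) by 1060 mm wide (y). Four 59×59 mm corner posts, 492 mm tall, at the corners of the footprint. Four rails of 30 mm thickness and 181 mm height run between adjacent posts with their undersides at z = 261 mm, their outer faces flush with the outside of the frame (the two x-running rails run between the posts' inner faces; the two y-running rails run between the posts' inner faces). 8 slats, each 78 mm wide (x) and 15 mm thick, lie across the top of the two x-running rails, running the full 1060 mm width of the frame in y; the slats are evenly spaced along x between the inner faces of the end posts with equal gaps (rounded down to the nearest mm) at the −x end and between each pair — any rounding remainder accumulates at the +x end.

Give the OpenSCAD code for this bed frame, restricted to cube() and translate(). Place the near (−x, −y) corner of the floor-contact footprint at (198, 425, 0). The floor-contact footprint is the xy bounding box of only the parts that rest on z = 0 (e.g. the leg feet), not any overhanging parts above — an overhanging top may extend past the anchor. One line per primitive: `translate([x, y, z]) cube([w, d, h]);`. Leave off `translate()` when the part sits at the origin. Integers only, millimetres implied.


translate([198, 425, 0]) cube([59, 59, 492]);
translate([198, 1426, 0]) cube([59, 59, 492]);
translate([2142, 425, 0]) cube([59, 59, 492]);
translate([2142, 1426, 0]) cube([59, 59, 492]);
translate([257, 425, 261]) cube([1885, 30, 181]);
translate([257, 1455, 261]) cube([1885, 30, 181]);
translate([198, 484, 261]) cube([30, 942, 181]);
translate([2171, 484, 261]) cube([30, 942, 181]);
translate([397, 425, 442]) cube([78, 1060, 15]);
translate([615, 425, 442]) cube([78, 1060, 15]);
translate([833, 425, 442]) cube([78, 1060, 15]);
translate([1051, 425, 442]) cube([78, 1060, 15]);
translate([1269, 425, 442]) cube([78, 1060, 15]);
translate([1487, 425, 442]) cube([78, 1060, 15]);
translate([1705, 425, 442]) cube([78, 1060, 15]);
translate([1923, 425, 442]) cube([78, 1060, 15]);


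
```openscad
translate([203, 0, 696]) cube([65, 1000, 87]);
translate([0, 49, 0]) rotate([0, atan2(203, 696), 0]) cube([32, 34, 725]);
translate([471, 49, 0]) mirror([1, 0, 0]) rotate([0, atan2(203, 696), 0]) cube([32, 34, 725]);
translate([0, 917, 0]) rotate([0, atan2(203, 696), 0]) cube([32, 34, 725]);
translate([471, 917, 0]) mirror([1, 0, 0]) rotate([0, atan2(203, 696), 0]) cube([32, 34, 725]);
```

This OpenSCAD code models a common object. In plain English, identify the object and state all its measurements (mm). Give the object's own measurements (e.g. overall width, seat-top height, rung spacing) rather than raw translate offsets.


A sawhorse. A 65×1000×87 mm beam (x, y, z) sits on two A-frame leg pairs. Each pair is two raked legs of 32×34 mm section (34 mm along y) splaying symmetrically in x. Each leg rises 696 mm vertically over 203 mm of horizontal reach and is 725 mm long along its own axis. Every leg's outer bottom edge rests on the floor and its outer top edge meets a bottom edge of the beam — the left legs (tilting toward +x) meet the beam's −x bottom edge, the right legs (their mirror images, tilting toward −x) meet its +x bottom edge — so the leg tops tuck under the beam, the beam's underside is 696 mm above the floor, and the feet are 471 mm apart outside-to-outside with the beam centred between them. The two leg pairs are set in 49 mm from either end of the beam.


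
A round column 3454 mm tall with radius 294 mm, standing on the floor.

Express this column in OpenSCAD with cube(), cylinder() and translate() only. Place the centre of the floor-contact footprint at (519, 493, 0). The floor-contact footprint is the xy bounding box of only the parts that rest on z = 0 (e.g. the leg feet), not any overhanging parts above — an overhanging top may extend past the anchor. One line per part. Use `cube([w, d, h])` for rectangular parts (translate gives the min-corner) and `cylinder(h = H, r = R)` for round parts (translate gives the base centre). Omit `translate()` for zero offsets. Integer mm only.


translate([519, 493, 0]) cylinder(h = 3454, r = 294);


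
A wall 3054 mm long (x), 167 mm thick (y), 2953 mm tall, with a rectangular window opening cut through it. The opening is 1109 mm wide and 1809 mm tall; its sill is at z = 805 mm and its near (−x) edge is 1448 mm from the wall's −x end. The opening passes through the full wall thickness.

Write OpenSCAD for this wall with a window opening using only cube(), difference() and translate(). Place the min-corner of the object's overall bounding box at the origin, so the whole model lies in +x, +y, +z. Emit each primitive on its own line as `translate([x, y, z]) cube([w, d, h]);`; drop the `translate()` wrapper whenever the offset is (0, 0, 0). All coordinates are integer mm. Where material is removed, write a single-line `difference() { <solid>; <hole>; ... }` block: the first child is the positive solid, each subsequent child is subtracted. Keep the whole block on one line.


difference() { cube([3054, 167, 2953]); translate([1448, 0, 805]) cube([1109, 167, 1809]); }


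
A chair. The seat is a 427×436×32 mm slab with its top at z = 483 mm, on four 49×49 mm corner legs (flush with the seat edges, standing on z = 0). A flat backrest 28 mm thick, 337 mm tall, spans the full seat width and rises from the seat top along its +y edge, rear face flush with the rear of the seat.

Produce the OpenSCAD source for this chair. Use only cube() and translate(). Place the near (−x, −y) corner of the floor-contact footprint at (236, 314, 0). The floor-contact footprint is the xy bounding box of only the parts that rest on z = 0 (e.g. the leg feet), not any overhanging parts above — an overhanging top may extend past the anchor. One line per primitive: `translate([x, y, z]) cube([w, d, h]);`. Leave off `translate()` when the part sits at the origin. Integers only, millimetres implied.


// leg_h = 483 - 32 = 451
translate([236, 314, 451]) cube([427, 436, 32]);
translate([236, 314, 0]) cube([49, 49, 451]);
translate([614, 314, 0]) cube([49, 49, 451]);
translate([236, 701, 0]) cube([49, 49, 451]);
translate([614, 701, 0]) cube([49, 49, 451]);
translate([236, 722, 483]) cube([427, 28, 337]);


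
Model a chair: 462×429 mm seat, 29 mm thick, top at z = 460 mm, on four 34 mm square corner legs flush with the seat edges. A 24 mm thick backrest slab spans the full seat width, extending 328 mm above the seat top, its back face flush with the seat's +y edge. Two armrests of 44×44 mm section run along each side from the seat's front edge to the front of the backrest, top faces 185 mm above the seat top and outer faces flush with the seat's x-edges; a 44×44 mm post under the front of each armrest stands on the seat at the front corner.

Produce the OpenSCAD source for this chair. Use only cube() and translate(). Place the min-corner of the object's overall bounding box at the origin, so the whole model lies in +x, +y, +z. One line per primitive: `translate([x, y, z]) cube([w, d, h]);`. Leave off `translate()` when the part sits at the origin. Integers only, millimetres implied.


translate([0, 0, 431]) cube([462, 429, 29]);
cube([34, 34, 431]);
translate([428, 0, 0]) cube([34, 34, 431]);
translate([0, 395, 0]) cube([34, 34, 431]);
translate([428, 395, 0]) cube([34, 34, 431]);
translate([0, 405, 460]) cube([462, 24, 328]);
translate([0, 0, 601]) cube([44, 405, 44]);
translate([418, 0, 601]) cube([44, 405, 44]);
translate([0, 0, 460]) cube([44, 44, 141]);
translate([418, 0, 460]) cube([44, 44, 141]);


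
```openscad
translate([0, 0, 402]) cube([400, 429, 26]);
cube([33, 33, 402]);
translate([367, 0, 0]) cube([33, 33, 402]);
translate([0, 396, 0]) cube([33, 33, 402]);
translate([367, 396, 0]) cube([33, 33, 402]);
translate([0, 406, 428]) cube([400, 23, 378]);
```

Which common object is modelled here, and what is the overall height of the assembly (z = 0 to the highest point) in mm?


A chair. The overall height is 806 mm.

A slab on four corner posts with a tall panel at the back — a chair. The seat slab sits at z = 402 with thickness 26, and the 378 mm backrest starts at the seat top, so the overall height is 402 + 26 + 378 = 806 mm.


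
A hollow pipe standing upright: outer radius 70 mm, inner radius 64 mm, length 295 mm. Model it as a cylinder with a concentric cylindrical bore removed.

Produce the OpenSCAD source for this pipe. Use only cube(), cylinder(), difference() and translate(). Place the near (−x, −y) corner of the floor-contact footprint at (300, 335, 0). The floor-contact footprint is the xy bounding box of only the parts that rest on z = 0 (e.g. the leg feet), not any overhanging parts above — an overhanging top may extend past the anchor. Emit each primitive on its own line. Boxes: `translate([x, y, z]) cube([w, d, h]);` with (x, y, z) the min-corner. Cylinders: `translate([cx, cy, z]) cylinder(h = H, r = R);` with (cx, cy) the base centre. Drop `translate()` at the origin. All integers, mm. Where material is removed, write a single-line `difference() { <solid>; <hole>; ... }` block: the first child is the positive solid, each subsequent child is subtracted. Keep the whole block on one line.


difference() { translate([370, 405, 0]) cylinder(h = 295, r = 70); translate([370, 405, 0]) cylinder(h = 295, r = 64); }


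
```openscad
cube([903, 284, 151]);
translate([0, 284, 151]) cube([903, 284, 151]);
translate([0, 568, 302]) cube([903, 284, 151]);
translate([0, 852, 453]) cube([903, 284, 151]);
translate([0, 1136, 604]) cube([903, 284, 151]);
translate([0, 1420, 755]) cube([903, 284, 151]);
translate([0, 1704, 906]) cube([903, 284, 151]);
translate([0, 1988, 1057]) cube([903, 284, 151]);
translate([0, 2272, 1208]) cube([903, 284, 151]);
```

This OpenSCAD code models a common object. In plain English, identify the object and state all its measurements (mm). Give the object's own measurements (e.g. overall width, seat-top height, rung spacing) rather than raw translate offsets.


A straight staircase of 9 solid steps. Each step is 903 mm wide (x), 284 mm deep (y, the going) and 151 mm tall (the rise). The first step rests on the floor; each subsequent step sits one going further in +y and one rise higher in +z, directly behind and above the previous step with no overlap.


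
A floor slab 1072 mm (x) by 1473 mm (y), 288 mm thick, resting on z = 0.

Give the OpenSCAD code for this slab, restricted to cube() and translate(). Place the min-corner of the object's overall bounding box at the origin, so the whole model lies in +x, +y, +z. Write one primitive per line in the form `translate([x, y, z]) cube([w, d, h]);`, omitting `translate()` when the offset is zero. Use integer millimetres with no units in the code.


cube([1072, 1473, 288]);


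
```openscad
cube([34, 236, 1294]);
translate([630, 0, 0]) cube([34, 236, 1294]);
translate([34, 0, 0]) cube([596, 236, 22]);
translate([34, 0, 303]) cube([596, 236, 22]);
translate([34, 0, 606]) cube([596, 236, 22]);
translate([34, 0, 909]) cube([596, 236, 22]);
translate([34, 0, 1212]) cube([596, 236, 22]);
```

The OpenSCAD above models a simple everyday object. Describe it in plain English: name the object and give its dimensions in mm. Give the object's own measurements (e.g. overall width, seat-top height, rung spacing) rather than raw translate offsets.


An open bookshelf. Two side panels, each 34 mm thick, 236 mm deep and 1294 mm tall, stand 664 mm apart (outside-to-outside). Between them sit 5 shelves, each 22 mm thick and 236 mm deep, spanning the full gap between the sides. The bottom shelf rests on the floor (its underside at z = 0) and the clear gap between one shelf's top and the next shelf's underside is 281 mm.
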